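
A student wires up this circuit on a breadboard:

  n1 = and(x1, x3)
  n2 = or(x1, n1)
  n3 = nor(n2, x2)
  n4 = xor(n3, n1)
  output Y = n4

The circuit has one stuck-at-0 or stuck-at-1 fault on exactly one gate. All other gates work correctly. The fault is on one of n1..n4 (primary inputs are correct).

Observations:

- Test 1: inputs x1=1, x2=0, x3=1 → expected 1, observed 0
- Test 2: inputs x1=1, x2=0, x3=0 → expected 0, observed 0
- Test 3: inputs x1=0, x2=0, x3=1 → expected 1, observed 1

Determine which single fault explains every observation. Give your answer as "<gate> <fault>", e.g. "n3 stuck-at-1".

Fault-free values for test 1 (x1=1, x2=0, x3=1): n1=1, n2=1, n3=0, n4=1, giving Y=1. Observed 0.
Test 1: faults giving observed 0 are {n1 stuck-at-0, n2 stuck-at-0, n3 stuck-at-1, n4 stuck-at-0}.
Test 2 (x1=1, x2=0, x3=0): fault-free n1=0, n2=1, n3=0, n4=0 → 0; observed 0. Eliminates n2 stuck-at-0, n3 stuck-at-1.
Test 3 (x1=0, x2=0, x3=1): fault-free n1=0, n2=0, n3=1, n4=1 → 1; observed 1. Eliminates n4 stuck-at-0.
Only n1 stuck-at-0 is consistent with every test.

n1 stuck-at-0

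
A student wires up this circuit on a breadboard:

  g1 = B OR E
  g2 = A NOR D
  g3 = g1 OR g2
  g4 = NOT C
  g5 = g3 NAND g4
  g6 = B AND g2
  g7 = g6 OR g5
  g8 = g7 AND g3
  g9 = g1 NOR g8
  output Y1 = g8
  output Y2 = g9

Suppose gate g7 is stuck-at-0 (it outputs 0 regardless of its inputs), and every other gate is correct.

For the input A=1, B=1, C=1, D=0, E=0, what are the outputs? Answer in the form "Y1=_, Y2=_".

Y1=0, Y2=0

Propagate with g7 forced: g1=1, g2=0, g3=1, g4=0, g5=1, g6=0, g7=0 [stuck-at-0], g8=0, g9=0.
So the outputs are Y1=0, Y2=0. (Without the fault they would be Y1=1, Y2=0.)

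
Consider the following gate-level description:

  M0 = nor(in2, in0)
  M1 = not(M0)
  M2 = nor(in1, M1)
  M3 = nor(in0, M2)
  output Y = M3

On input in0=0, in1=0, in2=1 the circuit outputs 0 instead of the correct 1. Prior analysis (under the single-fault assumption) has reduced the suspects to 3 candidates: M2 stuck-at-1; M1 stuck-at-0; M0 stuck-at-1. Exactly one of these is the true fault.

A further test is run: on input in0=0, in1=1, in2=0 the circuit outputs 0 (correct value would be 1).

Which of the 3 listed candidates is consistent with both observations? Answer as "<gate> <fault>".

M2 stuck-at-1

Evaluate each candidate on input in0=0, in1=1, in2=0:
  M2 stuck-at-1: M0=1, M1=0, M2=1 [stuck-at-1], M3=0 → 0 — matches
  M1 stuck-at-0: M0=1, M1=0 [stuck-at-0], M2=0, M3=1 → 1 — eliminated
  M0 stuck-at-1: M0=1 [stuck-at-1], M1=0, M2=0, M3=1 → 1 — eliminated
Only M2 stuck-at-1 reproduces the observed 0.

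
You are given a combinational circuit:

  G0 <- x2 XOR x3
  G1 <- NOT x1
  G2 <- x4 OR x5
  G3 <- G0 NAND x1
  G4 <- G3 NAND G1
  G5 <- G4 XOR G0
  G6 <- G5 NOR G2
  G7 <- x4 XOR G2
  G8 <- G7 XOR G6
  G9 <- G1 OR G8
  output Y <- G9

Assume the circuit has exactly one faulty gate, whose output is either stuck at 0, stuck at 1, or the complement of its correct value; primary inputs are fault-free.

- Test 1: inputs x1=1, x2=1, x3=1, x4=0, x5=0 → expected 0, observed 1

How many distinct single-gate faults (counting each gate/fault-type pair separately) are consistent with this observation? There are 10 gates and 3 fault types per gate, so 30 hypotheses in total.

18

Fault-free: G0=0, G1=0, G2=0, G3=1, G4=1, G5=1, G6=0, G7=0, G8=0, G9=0 → 0. Observed 1.
  G0: stuck-at-1, inverted output ✓; others ✗
  G1: stuck-at-1, inverted output ✓; others ✗
  G2: stuck-at-1, inverted output ✓; others ✗
  G3: none of the 3 fault types match ✗
  G4: stuck-at-0, inverted output ✓; others ✗
  G5: stuck-at-0, inverted output ✓; others ✗
  G6: stuck-at-1, inverted output ✓; others ✗
  G7: stuck-at-1, inverted output ✓; others ✗
  G8: stuck-at-1, inverted output ✓; others ✗
  G9: stuck-at-1, inverted output ✓; others ✗
Consistent faults: {G0 stuck-at-1, G0 inverted output, G1 stuck-at-1, G1 inverted output, G2 stuck-at-1, G2 inverted output, G4 stuck-at-0, G4 inverted output, G5 stuck-at-0, G5 inverted output, G6 stuck-at-1, G6 inverted output, G7 stuck-at-1, G7 inverted output, G8 stuck-at-1, G8 inverted output, G9 stuck-at-1, G9 inverted output} — 18 in all.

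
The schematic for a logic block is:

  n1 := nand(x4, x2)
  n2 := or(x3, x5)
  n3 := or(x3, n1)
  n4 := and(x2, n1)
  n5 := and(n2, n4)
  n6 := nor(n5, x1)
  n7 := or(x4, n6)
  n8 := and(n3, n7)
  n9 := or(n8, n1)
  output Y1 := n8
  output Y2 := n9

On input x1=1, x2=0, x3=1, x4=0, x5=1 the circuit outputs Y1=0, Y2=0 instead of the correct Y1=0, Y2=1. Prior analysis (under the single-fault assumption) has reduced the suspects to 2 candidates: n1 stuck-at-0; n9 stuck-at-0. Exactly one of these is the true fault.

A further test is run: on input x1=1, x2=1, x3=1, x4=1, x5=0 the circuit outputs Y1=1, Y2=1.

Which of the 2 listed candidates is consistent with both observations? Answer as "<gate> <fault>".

n1 stuck-at-0

Evaluate each candidate on input x1=1, x2=1, x3=1, x4=1, x5=0:
  n1 stuck-at-0: n1=0 [stuck-at-0], n2=1, n3=1, n4=0, n5=0, n6=0, n7=1, n8=1, n9=1 → Y1=1, Y2=1 — matches
  n9 stuck-at-0: n1=0, n2=1, n3=1, n4=0, n5=0, n6=0, n7=1, n8=1, n9=0 [stuck-at-0] → Y1=1, Y2=0 — eliminated
Only n1 stuck-at-0 reproduces the observed Y1=1, Y2=1.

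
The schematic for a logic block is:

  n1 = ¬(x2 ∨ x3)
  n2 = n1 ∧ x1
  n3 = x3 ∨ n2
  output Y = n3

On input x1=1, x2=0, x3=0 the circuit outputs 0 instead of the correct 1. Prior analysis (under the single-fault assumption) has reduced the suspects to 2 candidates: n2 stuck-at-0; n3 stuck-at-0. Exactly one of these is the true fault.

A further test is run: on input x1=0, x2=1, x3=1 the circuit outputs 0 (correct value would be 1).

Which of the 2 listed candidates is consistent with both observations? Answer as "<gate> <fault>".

n3 stuck-at-0

Evaluate each candidate on input x1=0, x2=1, x3=1:
  n2 stuck-at-0: n1=0, n2=0 [stuck-at-0], n3=1 → 1 — eliminated
  n3 stuck-at-0: n1=0, n2=0, n3=0 [stuck-at-0] → 0 — matches
Only n3 stuck-at-0 reproduces the observed 0.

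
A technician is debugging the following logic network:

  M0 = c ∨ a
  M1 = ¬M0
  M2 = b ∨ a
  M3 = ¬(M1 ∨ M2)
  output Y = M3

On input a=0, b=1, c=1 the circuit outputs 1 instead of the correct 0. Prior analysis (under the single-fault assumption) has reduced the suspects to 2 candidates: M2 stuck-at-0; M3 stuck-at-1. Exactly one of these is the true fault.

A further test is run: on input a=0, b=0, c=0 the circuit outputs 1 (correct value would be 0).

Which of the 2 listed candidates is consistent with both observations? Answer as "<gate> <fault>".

M3 stuck-at-1

Evaluate each candidate on input a=0, b=0, c=0:
  M2 stuck-at-0: M0=0, M1=1, M2=0 [stuck-at-0], M3=0 → 0 — eliminated
  M3 stuck-at-1: M0=0, M1=1, M2=0, M3=1 [stuck-at-1] → 1 — matches
Only M3 stuck-at-1 reproduces the observed 1.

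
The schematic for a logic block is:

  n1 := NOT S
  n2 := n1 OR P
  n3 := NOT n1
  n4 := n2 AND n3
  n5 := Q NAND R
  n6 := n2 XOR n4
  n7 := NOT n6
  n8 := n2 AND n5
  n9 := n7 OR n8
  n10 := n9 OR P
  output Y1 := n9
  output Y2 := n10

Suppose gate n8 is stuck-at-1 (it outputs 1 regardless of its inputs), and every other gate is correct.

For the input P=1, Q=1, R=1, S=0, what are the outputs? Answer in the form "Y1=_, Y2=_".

Y1=1, Y2=1

Propagate with n8 forced: n1=1, n2=1, n3=0, n4=0, n5=0, n6=1, n7=0, n8=1 [stuck-at-1], n9=1, n10=1.
So the outputs are Y1=1, Y2=1. (Without the fault they would be Y1=0, Y2=1.)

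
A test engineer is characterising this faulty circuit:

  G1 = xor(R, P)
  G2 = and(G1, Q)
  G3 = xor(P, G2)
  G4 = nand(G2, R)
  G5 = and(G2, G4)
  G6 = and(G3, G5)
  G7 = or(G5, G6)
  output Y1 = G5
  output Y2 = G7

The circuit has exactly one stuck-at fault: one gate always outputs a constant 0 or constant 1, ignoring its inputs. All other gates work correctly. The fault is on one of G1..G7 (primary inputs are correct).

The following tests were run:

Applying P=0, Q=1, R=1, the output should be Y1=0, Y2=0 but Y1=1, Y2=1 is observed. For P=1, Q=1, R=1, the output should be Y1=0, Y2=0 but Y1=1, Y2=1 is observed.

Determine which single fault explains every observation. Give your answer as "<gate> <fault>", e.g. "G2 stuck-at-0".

G5 stuck-at-1

Fault-free values for test 1 (P=0, Q=1, R=1): G1=1, G2=1, G3=1, G4=0, G5=0, G6=0, G7=0, giving Y1=0, Y2=0. Observed Y1=1, Y2=1.
Test 1: faults giving observed Y1=1, Y2=1 are {G4 stuck-at-1, G5 stuck-at-1}.
Test 2 (P=1, Q=1, R=1): fault-free G1=0, G2=0, G3=1, G4=1, G5=0, G6=0, G7=0 → Y1=0, Y2=0; observed Y1=1, Y2=1. Eliminates G4 stuck-at-1.
Only G5 stuck-at-1 is consistent with every test.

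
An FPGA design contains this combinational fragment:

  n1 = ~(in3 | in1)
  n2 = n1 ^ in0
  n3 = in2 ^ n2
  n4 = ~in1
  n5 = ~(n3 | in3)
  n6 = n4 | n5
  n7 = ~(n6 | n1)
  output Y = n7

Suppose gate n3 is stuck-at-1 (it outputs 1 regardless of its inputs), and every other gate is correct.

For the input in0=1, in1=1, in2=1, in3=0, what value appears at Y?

1

Propagate with n3 forced: n1=0, n2=1, n3=1 [stuck-at-1], n4=0, n5=0, n6=0, n7=1.
So Y = 1. (Without the fault it would be 0.)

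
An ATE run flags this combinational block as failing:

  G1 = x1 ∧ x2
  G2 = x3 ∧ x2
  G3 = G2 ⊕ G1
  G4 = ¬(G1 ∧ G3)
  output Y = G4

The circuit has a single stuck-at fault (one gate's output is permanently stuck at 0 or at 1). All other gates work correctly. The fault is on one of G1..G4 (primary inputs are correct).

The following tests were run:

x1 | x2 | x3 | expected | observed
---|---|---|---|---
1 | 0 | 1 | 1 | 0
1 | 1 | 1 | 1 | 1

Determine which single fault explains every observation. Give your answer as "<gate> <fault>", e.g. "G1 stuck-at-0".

G1 stuck-at-1

Fault-free values for test 1 (x1=1, x2=0, x3=1): G1=0, G2=0, G3=0, G4=1, giving Y=1. Observed 0.
Test 1: faults giving observed 0 are {G1 stuck-at-1, G4 stuck-at-0}.
Test 2 (x1=1, x2=1, x3=1): fault-free G1=1, G2=1, G3=0, G4=1 → 1; observed 1. Eliminates G4 stuck-at-0.
Only G1 stuck-at-1 is consistent with every test.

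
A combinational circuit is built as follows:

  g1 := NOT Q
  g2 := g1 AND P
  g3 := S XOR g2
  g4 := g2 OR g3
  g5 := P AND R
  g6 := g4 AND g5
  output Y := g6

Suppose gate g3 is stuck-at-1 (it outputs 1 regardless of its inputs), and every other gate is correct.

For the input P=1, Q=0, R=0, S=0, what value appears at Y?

0

Propagate with g3 forced: g1=1, g2=1, g3=1 [stuck-at-1], g4=1, g5=0, g6=0.
So Y = 0. (Same as the fault-free value — the fault is masked on this input.)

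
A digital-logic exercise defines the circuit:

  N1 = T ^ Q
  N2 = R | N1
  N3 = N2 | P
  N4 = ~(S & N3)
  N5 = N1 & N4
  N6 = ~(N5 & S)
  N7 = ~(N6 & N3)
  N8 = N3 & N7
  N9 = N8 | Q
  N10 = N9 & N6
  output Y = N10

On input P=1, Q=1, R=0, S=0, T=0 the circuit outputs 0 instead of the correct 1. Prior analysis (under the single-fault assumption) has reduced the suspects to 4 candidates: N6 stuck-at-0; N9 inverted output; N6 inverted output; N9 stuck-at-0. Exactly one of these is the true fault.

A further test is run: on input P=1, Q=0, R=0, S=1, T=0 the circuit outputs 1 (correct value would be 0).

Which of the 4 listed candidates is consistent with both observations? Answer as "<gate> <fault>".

N9 inverted output

Evaluate each candidate on input P=1, Q=0, R=0, S=1, T=0:
  N6 stuck-at-0: N1=0, N2=0, N3=1, N4=0, N5=0, N6=0 [stuck-at-0], N7=1, N8=1, N9=1, N10=0 → 0 — eliminated
  N9 inverted output: N1=0, N2=0, N3=1, N4=0, N5=0, N6=1, N7=0, N8=0, N9=1 [inverted output], N10=1 → 1 — matches
  N6 inverted output: N1=0, N2=0, N3=1, N4=0, N5=0, N6=0 [inverted output], N7=1, N8=1, N9=1, N10=0 → 0 — eliminated
  N9 stuck-at-0: N1=0, N2=0, N3=1, N4=0, N5=0, N6=1, N7=0, N8=0, N9=0 [stuck-at-0], N10=0 → 0 — eliminated
Only N9 inverted output reproduces the observed 1.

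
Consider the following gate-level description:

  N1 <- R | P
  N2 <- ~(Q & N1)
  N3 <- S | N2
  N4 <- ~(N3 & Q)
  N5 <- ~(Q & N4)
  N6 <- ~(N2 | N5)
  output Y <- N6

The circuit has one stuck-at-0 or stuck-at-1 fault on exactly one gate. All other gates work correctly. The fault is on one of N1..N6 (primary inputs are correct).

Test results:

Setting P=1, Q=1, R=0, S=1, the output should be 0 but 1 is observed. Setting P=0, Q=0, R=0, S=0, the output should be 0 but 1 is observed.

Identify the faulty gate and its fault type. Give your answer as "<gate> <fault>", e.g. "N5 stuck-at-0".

Fault-free values for test 1 (P=1, Q=1, R=0, S=1): N1=1, N2=0, N3=1, N4=0, N5=1, N6=0, giving Y=0. Observed 1.
Test 1: faults giving observed 1 are {N3 stuck-at-0, N4 stuck-at-1, N5 stuck-at-0, N6 stuck-at-1}.
Test 2 (P=0, Q=0, R=0, S=0): fault-free N1=0, N2=1, N3=1, N4=1, N5=1, N6=0 → 0; observed 1. Eliminates N3 stuck-at-0, N4 stuck-at-1, N5 stuck-at-0.
Only N6 stuck-at-1 is consistent with every test.

N6 stuck-at-1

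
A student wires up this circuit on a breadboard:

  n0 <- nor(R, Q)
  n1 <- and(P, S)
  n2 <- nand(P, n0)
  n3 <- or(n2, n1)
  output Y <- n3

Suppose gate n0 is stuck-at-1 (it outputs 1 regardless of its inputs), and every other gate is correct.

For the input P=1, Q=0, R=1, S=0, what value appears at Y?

Propagate with n0 forced: n0=1 [stuck-at-1], n1=0, n2=0, n3=0.
So Y = 0. (Without the fault it would be 1.)

0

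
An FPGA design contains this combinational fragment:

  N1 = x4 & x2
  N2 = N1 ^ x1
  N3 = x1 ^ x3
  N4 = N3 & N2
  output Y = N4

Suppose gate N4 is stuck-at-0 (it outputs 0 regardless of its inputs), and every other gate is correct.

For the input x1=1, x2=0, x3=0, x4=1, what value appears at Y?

0

Propagate with N4 forced: N1=0, N2=1, N3=1, N4=0 [stuck-at-0].
So Y = 0. (Without the fault it would be 1.)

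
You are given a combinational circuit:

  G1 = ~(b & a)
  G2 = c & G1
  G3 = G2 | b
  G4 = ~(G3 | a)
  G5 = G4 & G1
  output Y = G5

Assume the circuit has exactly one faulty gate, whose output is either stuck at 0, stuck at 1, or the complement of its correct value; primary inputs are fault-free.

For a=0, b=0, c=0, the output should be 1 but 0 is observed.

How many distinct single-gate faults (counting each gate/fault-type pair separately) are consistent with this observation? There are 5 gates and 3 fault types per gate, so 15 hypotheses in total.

10

Fault-free: G1=1, G2=0, G3=0, G4=1, G5=1 → 1. Observed 0.
  G1: stuck-at-0, inverted output ✓; others ✗
  G2: stuck-at-1, inverted output ✓; others ✗
  G3: stuck-at-1, inverted output ✓; others ✗
  G4: stuck-at-0, inverted output ✓; others ✗
  G5: stuck-at-0, inverted output ✓; others ✗
Consistent faults: {G1 stuck-at-0, G1 inverted output, G2 stuck-at-1, G2 inverted output, G3 stuck-at-1, G3 inverted output, G4 stuck-at-0, G4 inverted output, G5 stuck-at-0, G5 inverted output} — 10 in all.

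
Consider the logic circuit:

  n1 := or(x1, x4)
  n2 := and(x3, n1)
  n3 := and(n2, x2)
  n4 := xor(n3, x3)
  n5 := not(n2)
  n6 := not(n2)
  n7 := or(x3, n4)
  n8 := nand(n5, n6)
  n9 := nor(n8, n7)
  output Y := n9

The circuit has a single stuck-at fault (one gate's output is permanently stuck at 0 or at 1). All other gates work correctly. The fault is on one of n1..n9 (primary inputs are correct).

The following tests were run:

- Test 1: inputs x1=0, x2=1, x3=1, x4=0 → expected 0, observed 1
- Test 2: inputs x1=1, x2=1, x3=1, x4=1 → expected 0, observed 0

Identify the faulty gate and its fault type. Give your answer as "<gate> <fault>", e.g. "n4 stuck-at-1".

n7 stuck-at-0

Fault-free values for test 1 (x1=0, x2=1, x3=1, x4=0): n1=0, n2=0, n3=0, n4=1, n5=1, n6=1, n7=1, n8=0, n9=0, giving Y=0. Observed 1.
Test 1: faults giving observed 1 are {n7 stuck-at-0, n9 stuck-at-1}.
Test 2 (x1=1, x2=1, x3=1, x4=1): fault-free n1=1, n2=1, n3=1, n4=0, n5=0, n6=0, n7=1, n8=1, n9=0 → 0; observed 0. Eliminates n9 stuck-at-1.
Only n7 stuck-at-0 is consistent with every test.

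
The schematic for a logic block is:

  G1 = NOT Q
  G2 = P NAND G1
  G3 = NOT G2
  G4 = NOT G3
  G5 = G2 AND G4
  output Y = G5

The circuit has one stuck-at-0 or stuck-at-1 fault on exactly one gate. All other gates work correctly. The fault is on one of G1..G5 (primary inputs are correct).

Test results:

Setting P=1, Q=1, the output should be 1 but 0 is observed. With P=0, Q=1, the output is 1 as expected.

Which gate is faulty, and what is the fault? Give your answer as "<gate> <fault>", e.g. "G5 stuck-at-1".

Fault-free values for test 1 (P=1, Q=1): G1=0, G2=1, G3=0, G4=1, G5=1, giving Y=1. Observed 0.
Test 1: faults giving observed 0 are {G1 stuck-at-1, G2 stuck-at-0, G3 stuck-at-1, G4 stuck-at-0, G5 stuck-at-0}.
Test 2 (P=0, Q=1): fault-free G1=0, G2=1, G3=0, G4=1, G5=1 → 1; observed 1. Eliminates G2 stuck-at-0, G3 stuck-at-1, G4 stuck-at-0, G5 stuck-at-0.
Only G1 stuck-at-1 is consistent with every test.

G1 stuck-at-1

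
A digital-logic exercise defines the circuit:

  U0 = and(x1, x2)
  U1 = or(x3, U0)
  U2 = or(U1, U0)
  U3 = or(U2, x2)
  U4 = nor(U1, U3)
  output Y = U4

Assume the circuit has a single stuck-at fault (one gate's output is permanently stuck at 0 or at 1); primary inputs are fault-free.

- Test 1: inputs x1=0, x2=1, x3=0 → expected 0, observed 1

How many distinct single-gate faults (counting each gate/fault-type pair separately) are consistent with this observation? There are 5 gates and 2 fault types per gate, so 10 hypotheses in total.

Fault-free: U0=0, U1=0, U2=0, U3=1, U4=0 → 0. Observed 1.
  U0 stuck-at-0: output 0 ✗
  U0 stuck-at-1: output 0 ✗
  U1 stuck-at-0: output 0 ✗
  U1 stuck-at-1: output 0 ✗
  U2 stuck-at-0: output 0 ✗
  U2 stuck-at-1: output 0 ✗
  U3 stuck-at-0: output 1 ✓
  U3 stuck-at-1: output 0 ✗
  U4 stuck-at-0: output 0 ✗
  U4 stuck-at-1: output 1 ✓
Consistent faults: {U3 stuck-at-0, U4 stuck-at-1} — 2 in all.

2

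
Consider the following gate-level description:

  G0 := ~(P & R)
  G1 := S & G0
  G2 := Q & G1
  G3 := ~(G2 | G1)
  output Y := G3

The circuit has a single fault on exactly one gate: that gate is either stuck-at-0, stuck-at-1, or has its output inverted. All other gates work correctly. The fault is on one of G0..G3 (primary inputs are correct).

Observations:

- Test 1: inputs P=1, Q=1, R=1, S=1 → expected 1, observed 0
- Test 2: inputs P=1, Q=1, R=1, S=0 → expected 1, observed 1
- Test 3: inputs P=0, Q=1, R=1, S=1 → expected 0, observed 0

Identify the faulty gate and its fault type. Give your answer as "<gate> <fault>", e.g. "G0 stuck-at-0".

Fault-free values for test 1 (P=1, Q=1, R=1, S=1): G0=0, G1=0, G2=0, G3=1, giving Y=1. Observed 0.
Test 1: faults giving observed 0 are {G0 stuck-at-1, G0 inverted output, G1 stuck-at-1, G1 inverted output, G2 stuck-at-1, G2 inverted output, G3 stuck-at-0, G3 inverted output}.
Test 2 (P=1, Q=1, R=1, S=0): fault-free G0=0, G1=0, G2=0, G3=1 → 1; observed 1. Eliminates G1 stuck-at-1, G1 inverted output, G2 stuck-at-1, G2 inverted output, G3 stuck-at-0, G3 inverted output.
Test 3 (P=0, Q=1, R=1, S=1): fault-free G0=1, G1=1, G2=1, G3=0 → 0; observed 0. Eliminates G0 inverted output.
Only G0 stuck-at-1 is consistent with every test.

G0 stuck-at-1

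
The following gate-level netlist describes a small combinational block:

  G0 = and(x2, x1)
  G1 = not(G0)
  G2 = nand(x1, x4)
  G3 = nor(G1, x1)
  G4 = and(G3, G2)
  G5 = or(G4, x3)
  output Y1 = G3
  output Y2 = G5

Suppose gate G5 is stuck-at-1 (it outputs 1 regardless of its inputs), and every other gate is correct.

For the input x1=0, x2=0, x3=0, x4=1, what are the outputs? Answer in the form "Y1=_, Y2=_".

Propagate with G5 forced: G0=0, G1=1, G2=1, G3=0, G4=0, G5=1 [stuck-at-1].
So the outputs are Y1=0, Y2=1. (Without the fault they would be Y1=0, Y2=0.)

Y1=0, Y2=1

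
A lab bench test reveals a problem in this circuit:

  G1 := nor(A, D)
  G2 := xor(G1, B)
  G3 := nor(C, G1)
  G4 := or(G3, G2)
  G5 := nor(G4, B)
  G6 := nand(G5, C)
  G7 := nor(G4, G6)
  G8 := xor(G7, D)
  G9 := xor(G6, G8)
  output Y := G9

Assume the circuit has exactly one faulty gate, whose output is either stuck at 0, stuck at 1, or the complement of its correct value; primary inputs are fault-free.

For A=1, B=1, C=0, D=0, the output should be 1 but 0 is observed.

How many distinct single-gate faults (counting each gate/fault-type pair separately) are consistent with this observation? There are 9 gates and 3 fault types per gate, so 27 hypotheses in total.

8

Fault-free: G1=0, G2=1, G3=1, G4=1, G5=0, G6=1, G7=0, G8=0, G9=1 → 1. Observed 0.
  G1: none of the 3 fault types match ✗
  G2: none of the 3 fault types match ✗
  G3: none of the 3 fault types match ✗
  G4: none of the 3 fault types match ✗
  G5: none of the 3 fault types match ✗
  G6: stuck-at-0, inverted output ✓; others ✗
  G7: stuck-at-1, inverted output ✓; others ✗
  G8: stuck-at-1, inverted output ✓; others ✗
  G9: stuck-at-0, inverted output ✓; others ✗
Consistent faults: {G6 stuck-at-0, G6 inverted output, G7 stuck-at-1, G7 inverted output, G8 stuck-at-1, G8 inverted output, G9 stuck-at-0, G9 inverted output} — 8 in all.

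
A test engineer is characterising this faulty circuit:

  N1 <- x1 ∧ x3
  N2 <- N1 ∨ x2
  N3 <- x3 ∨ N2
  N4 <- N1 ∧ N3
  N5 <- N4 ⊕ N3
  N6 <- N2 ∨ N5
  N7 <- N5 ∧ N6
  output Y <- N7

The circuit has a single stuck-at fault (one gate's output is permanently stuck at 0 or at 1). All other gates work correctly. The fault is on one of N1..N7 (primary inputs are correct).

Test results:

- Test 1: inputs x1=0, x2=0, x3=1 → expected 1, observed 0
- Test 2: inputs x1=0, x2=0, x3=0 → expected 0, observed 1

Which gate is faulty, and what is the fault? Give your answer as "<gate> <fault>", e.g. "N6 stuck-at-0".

N4 stuck-at-1

Fault-free values for test 1 (x1=0, x2=0, x3=1): N1=0, N2=0, N3=1, N4=0, N5=1, N6=1, N7=1, giving Y=1. Observed 0.
Test 1: faults giving observed 0 are {N1 stuck-at-1, N3 stuck-at-0, N4 stuck-at-1, N5 stuck-at-0, N6 stuck-at-0, N7 stuck-at-0}.
Test 2 (x1=0, x2=0, x3=0): fault-free N1=0, N2=0, N3=0, N4=0, N5=0, N6=0, N7=0 → 0; observed 1. Eliminates N1 stuck-at-1, N3 stuck-at-0, N5 stuck-at-0, N6 stuck-at-0, N7 stuck-at-0.
Only N4 stuck-at-1 is consistent with every test.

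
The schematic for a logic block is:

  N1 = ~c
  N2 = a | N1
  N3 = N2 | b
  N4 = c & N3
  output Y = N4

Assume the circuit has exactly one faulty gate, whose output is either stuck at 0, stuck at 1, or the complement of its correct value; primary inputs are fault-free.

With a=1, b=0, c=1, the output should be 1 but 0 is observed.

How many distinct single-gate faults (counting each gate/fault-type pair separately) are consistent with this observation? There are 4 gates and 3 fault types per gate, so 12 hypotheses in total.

6

Fault-free: N1=0, N2=1, N3=1, N4=1 → 1. Observed 0.
  N1 stuck-at-0: output 1 ✗
  N1 stuck-at-1: output 1 ✗
  N1 inverted output: output 1 ✗
  N2 stuck-at-0: output 0 ✓
  N2 stuck-at-1: output 1 ✗
  N2 inverted output: output 0 ✓
  N3 stuck-at-0: output 0 ✓
  N3 stuck-at-1: output 1 ✗
  N3 inverted output: output 0 ✓
  N4 stuck-at-0: output 0 ✓
  N4 stuck-at-1: output 1 ✗
  N4 inverted output: output 0 ✓
Consistent faults: {N2 stuck-at-0, N2 inverted output, N3 stuck-at-0, N3 inverted output, N4 stuck-at-0, N4 inverted output} — 6 in all.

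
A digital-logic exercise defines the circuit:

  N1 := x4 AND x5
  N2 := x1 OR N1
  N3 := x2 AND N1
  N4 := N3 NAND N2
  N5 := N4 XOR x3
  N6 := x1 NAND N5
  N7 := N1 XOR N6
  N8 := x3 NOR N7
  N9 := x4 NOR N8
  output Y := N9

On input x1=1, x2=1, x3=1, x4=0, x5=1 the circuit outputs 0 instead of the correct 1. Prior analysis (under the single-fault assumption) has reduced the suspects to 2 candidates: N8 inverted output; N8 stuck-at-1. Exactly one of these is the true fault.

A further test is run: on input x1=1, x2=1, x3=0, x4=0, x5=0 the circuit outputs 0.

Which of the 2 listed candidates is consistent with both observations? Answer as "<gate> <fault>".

Evaluate each candidate on input x1=1, x2=1, x3=0, x4=0, x5=0:
  N8 inverted output: N1=0, N2=1, N3=0, N4=1, N5=1, N6=0, N7=0, N8=0 [inverted output], N9=1 → 1 — eliminated
  N8 stuck-at-1: N1=0, N2=1, N3=0, N4=1, N5=1, N6=0, N7=0, N8=1 [stuck-at-1], N9=0 → 0 — matches
Only N8 stuck-at-1 reproduces the observed 0.

N8 stuck-at-1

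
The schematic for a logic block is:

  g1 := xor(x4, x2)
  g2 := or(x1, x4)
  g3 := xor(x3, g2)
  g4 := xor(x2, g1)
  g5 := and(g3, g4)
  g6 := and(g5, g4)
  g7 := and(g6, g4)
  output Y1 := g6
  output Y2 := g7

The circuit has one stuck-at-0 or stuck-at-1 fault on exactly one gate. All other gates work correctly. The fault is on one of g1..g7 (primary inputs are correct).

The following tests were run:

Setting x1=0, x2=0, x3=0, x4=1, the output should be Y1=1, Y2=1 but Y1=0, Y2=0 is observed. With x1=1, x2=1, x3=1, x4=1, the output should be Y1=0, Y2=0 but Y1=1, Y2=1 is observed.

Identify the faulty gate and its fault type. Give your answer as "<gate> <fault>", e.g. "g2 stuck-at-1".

Fault-free values for test 1 (x1=0, x2=0, x3=0, x4=1): g1=1, g2=1, g3=1, g4=1, g5=1, g6=1, g7=1, giving Y1=1, Y2=1. Observed Y1=0, Y2=0.
Test 1: faults giving observed Y1=0, Y2=0 are {g1 stuck-at-0, g2 stuck-at-0, g3 stuck-at-0, g4 stuck-at-0, g5 stuck-at-0, g6 stuck-at-0}.
Test 2 (x1=1, x2=1, x3=1, x4=1): fault-free g1=0, g2=1, g3=0, g4=1, g5=0, g6=0, g7=0 → Y1=0, Y2=0; observed Y1=1, Y2=1. Eliminates g1 stuck-at-0, g3 stuck-at-0, g4 stuck-at-0, g5 stuck-at-0, g6 stuck-at-0.
Only g2 stuck-at-0 is consistent with every test.

g2 stuck-at-0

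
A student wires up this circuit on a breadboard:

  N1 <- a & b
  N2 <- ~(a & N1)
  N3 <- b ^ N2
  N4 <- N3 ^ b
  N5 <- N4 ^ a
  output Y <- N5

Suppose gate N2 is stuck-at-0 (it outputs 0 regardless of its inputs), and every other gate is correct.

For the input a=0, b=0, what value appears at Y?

0

Propagate with N2 forced: N1=0, N2=0 [stuck-at-0], N3=0, N4=0, N5=0.
So Y = 0. (Without the fault it would be 1.)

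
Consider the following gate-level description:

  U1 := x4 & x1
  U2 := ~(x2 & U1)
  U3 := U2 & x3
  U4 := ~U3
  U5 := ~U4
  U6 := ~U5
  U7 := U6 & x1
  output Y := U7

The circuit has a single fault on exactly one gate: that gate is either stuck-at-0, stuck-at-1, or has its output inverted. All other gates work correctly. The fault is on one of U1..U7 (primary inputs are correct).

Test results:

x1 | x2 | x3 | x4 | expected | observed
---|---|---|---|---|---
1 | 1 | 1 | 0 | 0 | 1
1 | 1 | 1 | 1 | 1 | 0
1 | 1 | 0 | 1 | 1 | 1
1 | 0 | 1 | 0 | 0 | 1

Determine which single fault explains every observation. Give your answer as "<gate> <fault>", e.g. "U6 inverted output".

U2 inverted output

Fault-free values for test 1 (x1=1, x2=1, x3=1, x4=0): U1=0, U2=1, U3=1, U4=0, U5=1, U6=0, U7=0, giving Y=0. Observed 1.
Test 1: faults giving observed 1 are {U1 stuck-at-1, U1 inverted output, U2 stuck-at-0, U2 inverted output, U3 stuck-at-0, U3 inverted output, U4 stuck-at-1, U4 inverted output, U5 stuck-at-0, U5 inverted output, U6 stuck-at-1, U6 inverted output, U7 stuck-at-1, U7 inverted output}.
Test 2 (x1=1, x2=1, x3=1, x4=1): fault-free U1=1, U2=0, U3=0, U4=1, U5=0, U6=1, U7=1 → 1; observed 0. Eliminates U1 stuck-at-1, U2 stuck-at-0, U3 stuck-at-0, U4 stuck-at-1, U5 stuck-at-0, U6 stuck-at-1, U7 stuck-at-1.
Test 3 (x1=1, x2=1, x3=0, x4=1): fault-free U1=1, U2=0, U3=0, U4=1, U5=0, U6=1, U7=1 → 1; observed 1. Eliminates U3 inverted output, U4 inverted output, U5 inverted output, U6 inverted output, U7 inverted output.
Test 4 (x1=1, x2=0, x3=1, x4=0): fault-free U1=0, U2=1, U3=1, U4=0, U5=1, U6=0, U7=0 → 0; observed 1. Eliminates U1 inverted output.
Only U2 inverted output is consistent with every test.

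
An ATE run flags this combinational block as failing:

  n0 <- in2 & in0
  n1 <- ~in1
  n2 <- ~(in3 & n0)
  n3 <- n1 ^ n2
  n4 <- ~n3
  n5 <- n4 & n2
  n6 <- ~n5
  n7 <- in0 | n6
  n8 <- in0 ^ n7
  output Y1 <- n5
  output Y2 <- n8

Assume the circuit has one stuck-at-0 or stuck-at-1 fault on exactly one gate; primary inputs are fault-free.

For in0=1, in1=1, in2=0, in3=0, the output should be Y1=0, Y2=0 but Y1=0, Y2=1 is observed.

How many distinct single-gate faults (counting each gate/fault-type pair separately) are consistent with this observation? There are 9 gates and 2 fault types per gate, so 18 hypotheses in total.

Fault-free: n0=0, n1=0, n2=1, n3=1, n4=0, n5=0, n6=1, n7=1, n8=0 → Y1=0, Y2=0. Observed Y1=0, Y2=1.
  n0: none of the 2 fault types match ✗
  n1: none of the 2 fault types match ✗
  n2: none of the 2 fault types match ✗
  n3: none of the 2 fault types match ✗
  n4: none of the 2 fault types match ✗
  n5: none of the 2 fault types match ✗
  n6: none of the 2 fault types match ✗
  n7: stuck-at-0 ✓; others ✗
  n8: stuck-at-1 ✓; others ✗
Consistent faults: {n7 stuck-at-0, n8 stuck-at-1} — 2 in all.

2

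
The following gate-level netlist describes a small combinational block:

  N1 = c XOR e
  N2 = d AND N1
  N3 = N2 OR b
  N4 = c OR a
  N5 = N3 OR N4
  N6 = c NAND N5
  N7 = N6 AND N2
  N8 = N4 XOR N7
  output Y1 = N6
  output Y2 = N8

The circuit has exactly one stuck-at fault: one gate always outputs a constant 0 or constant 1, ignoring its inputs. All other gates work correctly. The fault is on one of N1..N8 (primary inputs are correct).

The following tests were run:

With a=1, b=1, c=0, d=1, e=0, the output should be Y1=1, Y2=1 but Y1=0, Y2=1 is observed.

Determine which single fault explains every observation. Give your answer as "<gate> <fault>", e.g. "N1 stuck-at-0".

N6 stuck-at-0

Fault-free values for test 1 (a=1, b=1, c=0, d=1, e=0): N1=0, N2=0, N3=1, N4=1, N5=1, N6=1, N7=0, N8=1, giving Y1=1, Y2=1. Observed Y1=0, Y2=1.
Test 1: faults giving observed Y1=0, Y2=1 are {N6 stuck-at-0}.
Only N6 stuck-at-0 is consistent with every test.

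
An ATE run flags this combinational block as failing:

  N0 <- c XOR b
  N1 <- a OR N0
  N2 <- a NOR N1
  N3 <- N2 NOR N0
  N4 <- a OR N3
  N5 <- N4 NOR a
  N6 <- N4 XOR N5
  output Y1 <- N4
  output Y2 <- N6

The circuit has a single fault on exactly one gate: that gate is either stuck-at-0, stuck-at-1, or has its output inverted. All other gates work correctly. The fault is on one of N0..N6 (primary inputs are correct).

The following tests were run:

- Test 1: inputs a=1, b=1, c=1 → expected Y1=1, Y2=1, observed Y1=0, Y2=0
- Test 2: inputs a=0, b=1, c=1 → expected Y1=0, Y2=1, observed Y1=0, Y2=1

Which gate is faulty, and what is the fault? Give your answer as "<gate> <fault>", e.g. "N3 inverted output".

Fault-free values for test 1 (a=1, b=1, c=1): N0=0, N1=1, N2=0, N3=1, N4=1, N5=0, N6=1, giving Y1=1, Y2=1. Observed Y1=0, Y2=0.
Test 1: faults giving observed Y1=0, Y2=0 are {N4 stuck-at-0, N4 inverted output}.
Test 2 (a=0, b=1, c=1): fault-free N0=0, N1=0, N2=1, N3=0, N4=0, N5=1, N6=1 → Y1=0, Y2=1; observed Y1=0, Y2=1. Eliminates N4 inverted output.
Only N4 stuck-at-0 is consistent with every test.

N4 stuck-at-0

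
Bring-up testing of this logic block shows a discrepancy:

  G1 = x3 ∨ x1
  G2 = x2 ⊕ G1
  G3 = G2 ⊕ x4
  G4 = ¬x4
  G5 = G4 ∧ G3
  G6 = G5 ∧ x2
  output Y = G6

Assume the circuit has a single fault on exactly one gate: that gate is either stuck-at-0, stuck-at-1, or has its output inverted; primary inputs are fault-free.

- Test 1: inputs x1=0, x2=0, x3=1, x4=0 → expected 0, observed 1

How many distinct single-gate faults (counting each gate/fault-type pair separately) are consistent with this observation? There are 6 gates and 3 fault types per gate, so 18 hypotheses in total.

2

Fault-free: G1=1, G2=1, G3=1, G4=1, G5=1, G6=0 → 0. Observed 1.
  G1: none of the 3 fault types match ✗
  G2: none of the 3 fault types match ✗
  G3: none of the 3 fault types match ✗
  G4: none of the 3 fault types match ✗
  G5: none of the 3 fault types match ✗
  G6: stuck-at-1, inverted output ✓; others ✗
Consistent faults: {G6 stuck-at-1, G6 inverted output} — 2 in all.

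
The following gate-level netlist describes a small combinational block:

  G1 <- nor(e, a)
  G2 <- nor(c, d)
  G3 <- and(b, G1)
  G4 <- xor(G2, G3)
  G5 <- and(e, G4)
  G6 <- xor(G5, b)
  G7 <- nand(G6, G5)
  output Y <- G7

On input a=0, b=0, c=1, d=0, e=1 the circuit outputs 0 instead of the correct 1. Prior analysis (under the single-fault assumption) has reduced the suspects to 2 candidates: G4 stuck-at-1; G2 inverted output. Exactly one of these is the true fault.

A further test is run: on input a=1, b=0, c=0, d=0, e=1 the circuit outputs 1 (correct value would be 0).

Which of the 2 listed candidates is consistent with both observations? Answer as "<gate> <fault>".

Evaluate each candidate on input a=1, b=0, c=0, d=0, e=1:
  G4 stuck-at-1: G1=0, G2=1, G3=0, G4=1 [stuck-at-1], G5=1, G6=1, G7=0 → 0 — eliminated
  G2 inverted output: G1=0, G2=0 [inverted output], G3=0, G4=0, G5=0, G6=0, G7=1 → 1 — matches
Only G2 inverted output reproduces the observed 1.

G2 inverted output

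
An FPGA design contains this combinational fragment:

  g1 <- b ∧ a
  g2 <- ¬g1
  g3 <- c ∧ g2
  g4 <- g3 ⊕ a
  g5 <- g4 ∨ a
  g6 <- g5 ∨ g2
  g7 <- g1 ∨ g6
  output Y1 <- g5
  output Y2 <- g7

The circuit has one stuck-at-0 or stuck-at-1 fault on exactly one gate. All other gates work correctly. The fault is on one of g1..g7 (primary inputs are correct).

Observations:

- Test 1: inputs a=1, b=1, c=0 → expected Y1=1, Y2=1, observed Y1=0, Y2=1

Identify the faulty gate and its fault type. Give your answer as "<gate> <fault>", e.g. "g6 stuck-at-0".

g5 stuck-at-0

Fault-free values for test 1 (a=1, b=1, c=0): g1=1, g2=0, g3=0, g4=1, g5=1, g6=1, g7=1, giving Y1=1, Y2=1. Observed Y1=0, Y2=1.
Test 1: faults giving observed Y1=0, Y2=1 are {g5 stuck-at-0}.
Only g5 stuck-at-0 is consistent with every test.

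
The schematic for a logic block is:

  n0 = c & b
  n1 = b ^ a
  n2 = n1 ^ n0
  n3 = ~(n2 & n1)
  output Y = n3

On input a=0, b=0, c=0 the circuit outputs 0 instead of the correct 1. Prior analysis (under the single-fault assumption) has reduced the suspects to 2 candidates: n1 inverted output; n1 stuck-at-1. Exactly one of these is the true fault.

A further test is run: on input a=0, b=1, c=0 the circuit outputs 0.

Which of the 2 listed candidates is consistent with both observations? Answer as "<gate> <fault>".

n1 stuck-at-1

Evaluate each candidate on input a=0, b=1, c=0:
  n1 inverted output: n0=0, n1=0 [inverted output], n2=0, n3=1 → 1 — eliminated
  n1 stuck-at-1: n0=0, n1=1 [stuck-at-1], n2=1, n3=0 → 0 — matches
Only n1 stuck-at-1 reproduces the observed 0.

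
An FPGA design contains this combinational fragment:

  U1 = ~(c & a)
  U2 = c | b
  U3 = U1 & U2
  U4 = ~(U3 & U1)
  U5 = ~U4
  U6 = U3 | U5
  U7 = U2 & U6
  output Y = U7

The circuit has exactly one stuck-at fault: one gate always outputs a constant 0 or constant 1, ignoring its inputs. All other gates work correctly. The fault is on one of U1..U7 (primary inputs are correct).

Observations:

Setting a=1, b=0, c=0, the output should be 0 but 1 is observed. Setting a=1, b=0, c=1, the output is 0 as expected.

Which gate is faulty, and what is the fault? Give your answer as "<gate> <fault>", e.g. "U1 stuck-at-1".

U2 stuck-at-1

Fault-free values for test 1 (a=1, b=0, c=0): U1=1, U2=0, U3=0, U4=1, U5=0, U6=0, U7=0, giving Y=0. Observed 1.
Test 1: faults giving observed 1 are {U2 stuck-at-1, U7 stuck-at-1}.
Test 2 (a=1, b=0, c=1): fault-free U1=0, U2=1, U3=0, U4=1, U5=0, U6=0, U7=0 → 0; observed 0. Eliminates U7 stuck-at-1.
Only U2 stuck-at-1 is consistent with every test.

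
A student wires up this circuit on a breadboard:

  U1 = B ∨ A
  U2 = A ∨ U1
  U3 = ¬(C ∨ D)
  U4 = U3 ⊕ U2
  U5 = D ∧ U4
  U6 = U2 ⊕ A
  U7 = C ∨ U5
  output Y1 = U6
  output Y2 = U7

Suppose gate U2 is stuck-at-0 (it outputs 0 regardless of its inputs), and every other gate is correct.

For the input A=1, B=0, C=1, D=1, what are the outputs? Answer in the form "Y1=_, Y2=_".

Y1=1, Y2=1

Propagate with U2 forced: U1=1, U2=0 [stuck-at-0], U3=0, U4=0, U5=0, U6=1, U7=1.
So the outputs are Y1=1, Y2=1. (Without the fault they would be Y1=0, Y2=1.)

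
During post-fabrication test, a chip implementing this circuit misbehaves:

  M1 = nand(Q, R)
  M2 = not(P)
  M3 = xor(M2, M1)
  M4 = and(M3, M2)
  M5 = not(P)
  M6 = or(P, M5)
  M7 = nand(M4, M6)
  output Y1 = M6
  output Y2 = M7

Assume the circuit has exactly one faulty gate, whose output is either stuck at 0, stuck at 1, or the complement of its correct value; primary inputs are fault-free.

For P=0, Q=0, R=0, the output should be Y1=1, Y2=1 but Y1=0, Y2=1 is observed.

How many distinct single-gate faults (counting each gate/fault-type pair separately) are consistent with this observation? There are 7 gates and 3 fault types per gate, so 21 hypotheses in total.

Fault-free: M1=1, M2=1, M3=0, M4=0, M5=1, M6=1, M7=1 → Y1=1, Y2=1. Observed Y1=0, Y2=1.
  M1: none of the 3 fault types match ✗
  M2: none of the 3 fault types match ✗
  M3: none of the 3 fault types match ✗
  M4: none of the 3 fault types match ✗
  M5: stuck-at-0, inverted output ✓; others ✗
  M6: stuck-at-0, inverted output ✓; others ✗
  M7: none of the 3 fault types match ✗
Consistent faults: {M5 stuck-at-0, M5 inverted output, M6 stuck-at-0, M6 inverted output} — 4 in all.

4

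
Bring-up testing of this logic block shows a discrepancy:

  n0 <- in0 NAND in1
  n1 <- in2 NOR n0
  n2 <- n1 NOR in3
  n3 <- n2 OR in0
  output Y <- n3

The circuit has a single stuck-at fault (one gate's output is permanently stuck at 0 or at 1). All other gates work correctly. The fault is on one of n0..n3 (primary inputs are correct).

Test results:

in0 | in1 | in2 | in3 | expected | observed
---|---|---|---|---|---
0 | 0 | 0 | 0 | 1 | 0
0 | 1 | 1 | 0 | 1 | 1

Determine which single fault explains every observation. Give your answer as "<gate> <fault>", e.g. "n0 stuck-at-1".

n0 stuck-at-0

Fault-free values for test 1 (in0=0, in1=0, in2=0, in3=0): n0=1, n1=0, n2=1, n3=1, giving Y=1. Observed 0.
Test 1: faults giving observed 0 are {n0 stuck-at-0, n1 stuck-at-1, n2 stuck-at-0, n3 stuck-at-0}.
Test 2 (in0=0, in1=1, in2=1, in3=0): fault-free n0=1, n1=0, n2=1, n3=1 → 1; observed 1. Eliminates n1 stuck-at-1, n2 stuck-at-0, n3 stuck-at-0.
Only n0 stuck-at-0 is consistent with every test.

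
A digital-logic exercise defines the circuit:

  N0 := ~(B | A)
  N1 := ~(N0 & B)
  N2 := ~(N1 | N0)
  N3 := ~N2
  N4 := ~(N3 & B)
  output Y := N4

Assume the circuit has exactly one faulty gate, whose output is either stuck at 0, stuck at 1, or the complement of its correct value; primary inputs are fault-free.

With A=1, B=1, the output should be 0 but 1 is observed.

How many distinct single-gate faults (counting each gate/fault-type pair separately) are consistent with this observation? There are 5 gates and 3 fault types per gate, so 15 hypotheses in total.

Fault-free: N0=0, N1=1, N2=0, N3=1, N4=0 → 0. Observed 1.
  N0: none of the 3 fault types match ✗
  N1: stuck-at-0, inverted output ✓; others ✗
  N2: stuck-at-1, inverted output ✓; others ✗
  N3: stuck-at-0, inverted output ✓; others ✗
  N4: stuck-at-1, inverted output ✓; others ✗
Consistent faults: {N1 stuck-at-0, N1 inverted output, N2 stuck-at-1, N2 inverted output, N3 stuck-at-0, N3 inverted output, N4 stuck-at-1, N4 inverted output} — 8 in all.

8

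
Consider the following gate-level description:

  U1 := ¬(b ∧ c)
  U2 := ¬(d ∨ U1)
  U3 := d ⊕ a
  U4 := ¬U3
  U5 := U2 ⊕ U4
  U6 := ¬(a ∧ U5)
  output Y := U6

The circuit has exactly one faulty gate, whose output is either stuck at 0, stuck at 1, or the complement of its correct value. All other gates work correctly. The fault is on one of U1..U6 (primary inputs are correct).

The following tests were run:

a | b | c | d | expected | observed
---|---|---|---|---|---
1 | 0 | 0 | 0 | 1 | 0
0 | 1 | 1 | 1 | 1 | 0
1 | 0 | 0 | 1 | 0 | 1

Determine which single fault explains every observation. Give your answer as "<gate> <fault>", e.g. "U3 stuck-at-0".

U6 inverted output

Fault-free values for test 1 (a=1, b=0, c=0, d=0): U1=1, U2=0, U3=1, U4=0, U5=0, U6=1, giving Y=1. Observed 0.
Test 1: faults giving observed 0 are {U1 stuck-at-0, U1 inverted output, U2 stuck-at-1, U2 inverted output, U3 stuck-at-0, U3 inverted output, U4 stuck-at-1, U4 inverted output, U5 stuck-at-1, U5 inverted output, U6 stuck-at-0, U6 inverted output}.
Test 2 (a=0, b=1, c=1, d=1): fault-free U1=0, U2=0, U3=1, U4=0, U5=0, U6=1 → 1; observed 0. Eliminates U1 stuck-at-0, U1 inverted output, U2 stuck-at-1, U2 inverted output, U3 stuck-at-0, U3 inverted output, U4 stuck-at-1, U4 inverted output, U5 stuck-at-1, U5 inverted output.
Test 3 (a=1, b=0, c=0, d=1): fault-free U1=1, U2=0, U3=0, U4=1, U5=1, U6=0 → 0; observed 1. Eliminates U6 stuck-at-0.
Only U6 inverted output is consistent with every test.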